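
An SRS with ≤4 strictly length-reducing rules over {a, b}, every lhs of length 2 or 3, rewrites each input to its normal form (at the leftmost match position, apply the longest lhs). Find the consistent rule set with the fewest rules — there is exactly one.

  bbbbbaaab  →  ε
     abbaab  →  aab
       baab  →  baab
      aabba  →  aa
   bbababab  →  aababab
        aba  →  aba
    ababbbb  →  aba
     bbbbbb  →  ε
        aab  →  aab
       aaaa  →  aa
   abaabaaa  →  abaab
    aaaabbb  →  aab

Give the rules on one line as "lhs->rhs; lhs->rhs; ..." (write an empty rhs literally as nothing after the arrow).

  | bbbbbaaab => bbbaaab => baaab => bbbb => bb => ε
  | abbaab => aaaab => bbab => aab
  | baab
  | aabba => aaaa => bba => aa

aaa->bb; bb->; bba->aa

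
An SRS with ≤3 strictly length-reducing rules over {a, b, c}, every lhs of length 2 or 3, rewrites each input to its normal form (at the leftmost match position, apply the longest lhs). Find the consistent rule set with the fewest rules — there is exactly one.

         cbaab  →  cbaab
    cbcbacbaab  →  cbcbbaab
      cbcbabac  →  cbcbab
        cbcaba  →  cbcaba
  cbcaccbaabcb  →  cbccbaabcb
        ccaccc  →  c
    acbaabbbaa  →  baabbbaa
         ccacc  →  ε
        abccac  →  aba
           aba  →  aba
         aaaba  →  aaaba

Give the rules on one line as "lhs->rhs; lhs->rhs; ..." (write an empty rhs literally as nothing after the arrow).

  | cbaab
  | cbcbacbaab => cbcbbaab
  | cbcbabac => cbcbab
  | cbcaba

ac->; cca->aa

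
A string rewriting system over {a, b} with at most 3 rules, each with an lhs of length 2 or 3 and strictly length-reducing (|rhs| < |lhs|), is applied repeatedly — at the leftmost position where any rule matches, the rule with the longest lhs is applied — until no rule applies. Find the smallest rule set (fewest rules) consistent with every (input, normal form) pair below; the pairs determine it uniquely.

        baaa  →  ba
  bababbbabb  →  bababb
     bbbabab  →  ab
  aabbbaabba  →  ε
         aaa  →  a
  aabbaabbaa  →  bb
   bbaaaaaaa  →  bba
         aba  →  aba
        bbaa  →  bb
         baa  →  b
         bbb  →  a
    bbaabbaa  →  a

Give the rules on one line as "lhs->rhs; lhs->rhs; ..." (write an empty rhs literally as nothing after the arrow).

aa->; aab->; bbb->a

  | baaa => ba
  | bababbbabb => babaaabb => bababb
  | bbbabab => aabab => ab
  | aabbbaabba => bbaabba => bbba => aa => ε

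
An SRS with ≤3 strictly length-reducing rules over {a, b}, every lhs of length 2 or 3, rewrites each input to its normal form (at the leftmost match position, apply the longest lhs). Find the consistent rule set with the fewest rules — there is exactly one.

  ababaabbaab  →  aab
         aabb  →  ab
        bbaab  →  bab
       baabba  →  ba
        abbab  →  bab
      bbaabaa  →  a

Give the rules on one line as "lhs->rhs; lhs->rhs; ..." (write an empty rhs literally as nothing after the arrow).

abb->b; baa->a

  | ababaabbaab => abaabbaab => aabbaab => abaab => aab
  | aabb => ab
  | bbaab => bab
  | baabba => abba => ba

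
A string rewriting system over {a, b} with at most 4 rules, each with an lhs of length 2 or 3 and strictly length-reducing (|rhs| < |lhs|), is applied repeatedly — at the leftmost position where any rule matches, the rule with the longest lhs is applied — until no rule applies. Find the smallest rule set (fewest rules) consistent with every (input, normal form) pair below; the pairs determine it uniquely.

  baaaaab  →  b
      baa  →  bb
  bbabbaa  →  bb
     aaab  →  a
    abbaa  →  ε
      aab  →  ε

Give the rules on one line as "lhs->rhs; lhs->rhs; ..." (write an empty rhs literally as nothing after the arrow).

  | baaaaab => bbaaab => bbbab => ab => b
  | baa => bb
  | bbabbaa => bbbbaa => baa => bb
  | aaab => a

aab->; ab->b; baa->bb; bbb->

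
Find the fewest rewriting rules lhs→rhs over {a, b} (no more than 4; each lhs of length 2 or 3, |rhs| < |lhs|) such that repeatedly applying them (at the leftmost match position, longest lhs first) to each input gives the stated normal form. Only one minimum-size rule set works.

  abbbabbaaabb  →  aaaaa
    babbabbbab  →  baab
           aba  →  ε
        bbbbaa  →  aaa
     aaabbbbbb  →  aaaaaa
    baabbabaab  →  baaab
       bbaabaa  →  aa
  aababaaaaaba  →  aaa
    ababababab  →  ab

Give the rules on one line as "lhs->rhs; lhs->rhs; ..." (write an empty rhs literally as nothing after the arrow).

  | abbbabbaaabb => aababbaaabb => abbaaabb => aaaabb => aaaaa
  | babbabbbab => baabbbab => baaabab => baab
  | aba => ε
  | bbbbaa => abbaa => aaa

aba->; bb->a; bba->a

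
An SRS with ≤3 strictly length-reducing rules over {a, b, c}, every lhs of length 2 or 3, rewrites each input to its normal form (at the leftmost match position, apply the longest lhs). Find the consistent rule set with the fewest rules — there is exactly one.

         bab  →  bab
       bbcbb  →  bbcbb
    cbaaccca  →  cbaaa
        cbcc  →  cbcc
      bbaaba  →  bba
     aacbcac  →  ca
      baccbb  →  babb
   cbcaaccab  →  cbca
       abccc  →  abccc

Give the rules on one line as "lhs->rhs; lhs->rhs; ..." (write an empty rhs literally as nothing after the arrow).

aab->; ac->a

  | bab
  | bbcbb
  | cbaaccca => cbaacca => cbaaca => cbaaa
  | cbcc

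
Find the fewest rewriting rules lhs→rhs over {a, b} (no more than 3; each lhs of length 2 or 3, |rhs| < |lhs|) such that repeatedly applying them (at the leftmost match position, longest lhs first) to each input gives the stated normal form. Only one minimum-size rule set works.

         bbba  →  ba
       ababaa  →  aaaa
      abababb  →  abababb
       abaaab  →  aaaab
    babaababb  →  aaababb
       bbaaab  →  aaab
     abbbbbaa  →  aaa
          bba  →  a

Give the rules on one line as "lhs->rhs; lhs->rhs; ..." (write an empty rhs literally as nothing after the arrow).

baa->aa; bba->a

  | bbba => ba
  | ababaa => abaaa => aaaa
  | abababb
  | abaaab => aaaab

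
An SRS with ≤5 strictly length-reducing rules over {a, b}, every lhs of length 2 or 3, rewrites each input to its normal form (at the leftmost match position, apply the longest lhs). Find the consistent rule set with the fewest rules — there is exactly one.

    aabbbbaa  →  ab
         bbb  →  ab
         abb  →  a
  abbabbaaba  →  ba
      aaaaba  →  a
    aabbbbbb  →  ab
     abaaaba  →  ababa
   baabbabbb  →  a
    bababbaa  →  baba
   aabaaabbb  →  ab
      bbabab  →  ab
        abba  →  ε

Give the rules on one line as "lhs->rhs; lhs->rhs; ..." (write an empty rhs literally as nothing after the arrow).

aa->; aab->; abb->a; bb->a

  | aabbbbaa => bbbaa => abaa => ab
  | bbb => ab
  | abb => a
  | abbabbaaba => aabbaaba => baaba => ba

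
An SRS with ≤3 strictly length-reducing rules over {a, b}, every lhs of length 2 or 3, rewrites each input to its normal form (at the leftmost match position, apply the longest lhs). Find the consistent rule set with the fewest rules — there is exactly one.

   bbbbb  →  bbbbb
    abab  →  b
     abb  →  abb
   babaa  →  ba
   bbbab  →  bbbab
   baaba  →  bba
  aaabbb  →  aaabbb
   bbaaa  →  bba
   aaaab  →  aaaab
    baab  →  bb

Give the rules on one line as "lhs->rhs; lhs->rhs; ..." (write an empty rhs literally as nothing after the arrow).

  | bbbbb
  | abab => b
  | abb
  | babaa => ba

aba->; baa->b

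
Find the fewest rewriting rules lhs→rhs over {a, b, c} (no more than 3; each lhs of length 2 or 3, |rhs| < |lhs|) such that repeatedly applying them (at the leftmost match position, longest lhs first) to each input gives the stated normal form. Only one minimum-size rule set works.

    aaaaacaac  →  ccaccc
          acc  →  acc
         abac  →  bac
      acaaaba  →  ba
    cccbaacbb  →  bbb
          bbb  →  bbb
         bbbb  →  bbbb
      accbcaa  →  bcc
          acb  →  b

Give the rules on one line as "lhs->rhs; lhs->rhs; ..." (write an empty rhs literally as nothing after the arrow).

aa->c; ab->b; cb->b

  | aaaaacaac => caaacaac => ccacaac => ccaccc
  | acc
  | abac => bac
  | acaaaba => accaba => accba => acba => aba => ba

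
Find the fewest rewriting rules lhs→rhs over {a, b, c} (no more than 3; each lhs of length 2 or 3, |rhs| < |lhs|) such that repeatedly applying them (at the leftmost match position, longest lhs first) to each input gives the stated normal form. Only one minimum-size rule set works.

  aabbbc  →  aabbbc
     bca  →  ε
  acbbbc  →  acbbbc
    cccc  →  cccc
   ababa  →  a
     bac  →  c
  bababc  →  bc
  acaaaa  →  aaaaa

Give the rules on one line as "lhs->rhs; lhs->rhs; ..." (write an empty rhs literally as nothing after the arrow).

  | aabbbc
  | bca => ba => ε
  | acbbbc
  | cccc

ba->; ca->a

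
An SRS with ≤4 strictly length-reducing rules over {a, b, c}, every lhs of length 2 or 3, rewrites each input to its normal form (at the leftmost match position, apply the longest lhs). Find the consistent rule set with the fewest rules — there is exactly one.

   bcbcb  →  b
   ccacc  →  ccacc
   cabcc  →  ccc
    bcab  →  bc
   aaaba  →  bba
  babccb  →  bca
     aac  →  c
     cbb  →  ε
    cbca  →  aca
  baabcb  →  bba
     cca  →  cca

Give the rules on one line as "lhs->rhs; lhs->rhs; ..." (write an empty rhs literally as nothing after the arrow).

aa->; aaa->b; ab->; cb->a

  | bcbcb => bacb => baa => b
  | ccacc
  | cabcc => ccc
  | bcab => bc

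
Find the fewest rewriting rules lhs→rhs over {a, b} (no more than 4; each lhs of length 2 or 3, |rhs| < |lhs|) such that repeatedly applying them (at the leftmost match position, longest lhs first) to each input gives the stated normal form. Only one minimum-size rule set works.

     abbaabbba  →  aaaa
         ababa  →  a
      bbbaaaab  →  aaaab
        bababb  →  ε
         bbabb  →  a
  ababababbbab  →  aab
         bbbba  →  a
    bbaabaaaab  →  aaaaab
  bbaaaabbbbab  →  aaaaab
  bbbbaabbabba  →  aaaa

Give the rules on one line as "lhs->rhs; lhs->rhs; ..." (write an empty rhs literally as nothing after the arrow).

  | abbaabbba => aaabbba => aaabba => aaaa
  | ababa => aba => a
  | bbbaaaab => bbaaaab => aaaab
  | bababb => babb => bb => ε

ba->; bb->; bbb->bb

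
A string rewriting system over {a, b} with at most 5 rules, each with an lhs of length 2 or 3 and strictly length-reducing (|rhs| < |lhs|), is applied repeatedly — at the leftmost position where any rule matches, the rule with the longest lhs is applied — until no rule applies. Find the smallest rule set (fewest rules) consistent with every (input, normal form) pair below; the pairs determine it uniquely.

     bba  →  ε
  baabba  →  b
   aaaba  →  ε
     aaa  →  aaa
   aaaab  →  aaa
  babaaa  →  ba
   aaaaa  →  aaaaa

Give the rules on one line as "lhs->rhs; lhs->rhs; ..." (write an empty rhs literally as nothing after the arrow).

  | bba => ε
  | baabba => bbba => b
  | aaaba => aabb => ab => ε
  | aaa

ab->; aba->bb; baa->b; bba->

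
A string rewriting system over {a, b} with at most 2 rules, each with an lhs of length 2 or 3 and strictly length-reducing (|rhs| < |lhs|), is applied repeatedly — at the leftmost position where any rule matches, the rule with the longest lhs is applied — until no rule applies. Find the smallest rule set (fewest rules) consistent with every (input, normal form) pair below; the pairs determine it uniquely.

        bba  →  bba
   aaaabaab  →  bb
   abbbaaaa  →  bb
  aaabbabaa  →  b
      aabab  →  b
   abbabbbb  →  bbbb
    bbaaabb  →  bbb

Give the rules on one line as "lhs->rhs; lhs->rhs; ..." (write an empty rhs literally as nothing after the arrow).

aa->; ab->

  | bba
  | aaaabaab => aabaab => baab => bb
  | abbbaaaa => bbaaaa => bbaa => bb
  | aaabbabaa => abbabaa => babaa => baa => b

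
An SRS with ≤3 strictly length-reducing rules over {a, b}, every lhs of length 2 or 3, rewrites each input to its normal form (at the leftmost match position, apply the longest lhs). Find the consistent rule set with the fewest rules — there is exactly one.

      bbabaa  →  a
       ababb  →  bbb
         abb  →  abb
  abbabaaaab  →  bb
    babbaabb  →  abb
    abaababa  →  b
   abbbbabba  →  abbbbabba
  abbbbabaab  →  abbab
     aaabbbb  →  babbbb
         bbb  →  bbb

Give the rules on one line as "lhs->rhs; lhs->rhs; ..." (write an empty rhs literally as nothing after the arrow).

aa->b; aba->aa; baa->a

  | bbabaa => bbaaa => baa => a
  | ababb => aabb => bbb
  | abb
  | abbabaaaab => abbaaaaab => abaaaab => aaaaab => baaab => aab => bb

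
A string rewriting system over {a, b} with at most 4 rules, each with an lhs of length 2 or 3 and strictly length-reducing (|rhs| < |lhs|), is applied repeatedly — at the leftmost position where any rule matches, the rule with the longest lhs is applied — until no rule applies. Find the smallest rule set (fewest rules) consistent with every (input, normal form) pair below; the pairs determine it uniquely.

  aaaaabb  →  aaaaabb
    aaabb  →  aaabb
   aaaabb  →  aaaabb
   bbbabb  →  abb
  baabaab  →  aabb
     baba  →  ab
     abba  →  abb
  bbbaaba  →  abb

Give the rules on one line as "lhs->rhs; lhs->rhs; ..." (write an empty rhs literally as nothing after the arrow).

  | aaaaabb
  | aaabb
  | aaaabb
  | bbbabb => bbabb => babb => abb

ba->b; baa->ab; bab->ab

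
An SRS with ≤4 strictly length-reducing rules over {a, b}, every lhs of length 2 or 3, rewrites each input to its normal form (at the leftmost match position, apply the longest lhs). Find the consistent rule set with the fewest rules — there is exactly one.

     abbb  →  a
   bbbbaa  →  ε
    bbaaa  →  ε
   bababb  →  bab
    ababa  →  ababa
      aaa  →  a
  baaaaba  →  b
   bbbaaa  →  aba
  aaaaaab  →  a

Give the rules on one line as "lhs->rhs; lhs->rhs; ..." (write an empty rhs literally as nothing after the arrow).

aa->; aab->a; bb->a

  | abbb => aab => a
  | bbbbaa => abbaa => aaaa => aa => ε
  | bbaaa => aaaa => aa => ε
  | bababb => babaa => bab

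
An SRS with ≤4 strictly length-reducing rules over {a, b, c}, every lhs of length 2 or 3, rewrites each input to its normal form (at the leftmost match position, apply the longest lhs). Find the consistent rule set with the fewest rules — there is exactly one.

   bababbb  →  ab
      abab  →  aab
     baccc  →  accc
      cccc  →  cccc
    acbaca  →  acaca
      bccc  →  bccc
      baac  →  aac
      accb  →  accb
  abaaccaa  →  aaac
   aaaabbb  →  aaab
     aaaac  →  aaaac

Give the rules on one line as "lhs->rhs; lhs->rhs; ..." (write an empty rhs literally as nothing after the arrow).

abb->; ba->a; caa->

  | bababbb => ababbb => aabbb => ab
  | abab => aab
  | baccc => accc
  | cccc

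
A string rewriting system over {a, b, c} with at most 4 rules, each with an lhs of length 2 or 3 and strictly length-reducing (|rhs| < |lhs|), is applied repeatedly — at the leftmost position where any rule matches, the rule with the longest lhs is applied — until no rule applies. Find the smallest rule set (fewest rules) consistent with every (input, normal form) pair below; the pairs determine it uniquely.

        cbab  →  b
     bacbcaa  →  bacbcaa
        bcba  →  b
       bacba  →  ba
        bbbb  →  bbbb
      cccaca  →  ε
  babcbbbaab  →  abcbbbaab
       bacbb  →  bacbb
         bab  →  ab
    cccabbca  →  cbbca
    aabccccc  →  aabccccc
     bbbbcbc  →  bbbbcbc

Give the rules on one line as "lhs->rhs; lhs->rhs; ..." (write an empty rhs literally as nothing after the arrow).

bab->ab; cba->; cca->

  | cbab => b
  | bacbcaa
  | bcba => b
  | bacba => ba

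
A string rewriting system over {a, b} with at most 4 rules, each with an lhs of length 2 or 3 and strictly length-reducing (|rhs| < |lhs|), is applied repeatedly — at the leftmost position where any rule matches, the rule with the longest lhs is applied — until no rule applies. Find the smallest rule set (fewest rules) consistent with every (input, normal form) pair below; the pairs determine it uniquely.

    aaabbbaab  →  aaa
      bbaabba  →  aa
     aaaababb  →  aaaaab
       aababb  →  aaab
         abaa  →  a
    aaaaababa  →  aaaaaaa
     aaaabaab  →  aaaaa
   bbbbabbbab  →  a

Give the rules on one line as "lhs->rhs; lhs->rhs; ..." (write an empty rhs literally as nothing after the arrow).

  | aaabbbaab => aabaab => aabab => aaa
  | bbaabba => bbabba => baba => aa
  | aaaababb => aaaaab
  | aababb => aaab

abb->; ba->; baa->ba; bab->a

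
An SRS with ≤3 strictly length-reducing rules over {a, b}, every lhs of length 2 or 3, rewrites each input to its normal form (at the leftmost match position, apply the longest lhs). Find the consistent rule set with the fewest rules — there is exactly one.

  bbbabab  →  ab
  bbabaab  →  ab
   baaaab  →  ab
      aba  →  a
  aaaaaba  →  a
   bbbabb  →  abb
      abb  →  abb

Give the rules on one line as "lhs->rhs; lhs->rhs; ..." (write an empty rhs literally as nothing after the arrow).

aa->a; ba->a

  | bbbabab => bbabab => babab => abab => aab => ab
  | bbabaab => babaab => abaab => aaab => aab => ab
  | baaaab => aaaab => aaab => aab => ab
  | aba => aa => a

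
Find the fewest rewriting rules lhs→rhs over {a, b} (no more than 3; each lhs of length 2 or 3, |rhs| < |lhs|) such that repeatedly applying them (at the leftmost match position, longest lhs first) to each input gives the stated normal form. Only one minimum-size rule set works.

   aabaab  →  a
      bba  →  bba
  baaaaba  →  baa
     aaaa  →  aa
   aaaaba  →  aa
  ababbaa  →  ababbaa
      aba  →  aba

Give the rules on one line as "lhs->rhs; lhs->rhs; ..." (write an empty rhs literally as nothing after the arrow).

  | aabaab => aaab => aab => a
  | bba
  | baaaaba => baaaba => baaba => baa
  | aaaa => aaa => aa

aaa->aa; aab->a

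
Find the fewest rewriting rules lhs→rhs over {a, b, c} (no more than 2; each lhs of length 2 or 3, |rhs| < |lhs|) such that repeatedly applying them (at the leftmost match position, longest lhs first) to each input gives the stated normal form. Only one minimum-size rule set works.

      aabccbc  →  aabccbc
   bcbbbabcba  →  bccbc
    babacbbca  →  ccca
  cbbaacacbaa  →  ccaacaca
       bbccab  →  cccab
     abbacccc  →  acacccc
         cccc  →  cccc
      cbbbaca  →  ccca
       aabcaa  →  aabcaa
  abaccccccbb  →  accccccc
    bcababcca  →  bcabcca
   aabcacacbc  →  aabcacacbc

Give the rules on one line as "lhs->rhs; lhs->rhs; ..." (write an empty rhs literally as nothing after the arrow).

  | aabccbc
  | bcbbbabcba => bccbabcba => bccbcba => bccbc
  | babacbbca => bacbbca => cbbca => ccca
  | cbbaacacbaa => ccaacacbaa => ccaacaca

ba->; bb->c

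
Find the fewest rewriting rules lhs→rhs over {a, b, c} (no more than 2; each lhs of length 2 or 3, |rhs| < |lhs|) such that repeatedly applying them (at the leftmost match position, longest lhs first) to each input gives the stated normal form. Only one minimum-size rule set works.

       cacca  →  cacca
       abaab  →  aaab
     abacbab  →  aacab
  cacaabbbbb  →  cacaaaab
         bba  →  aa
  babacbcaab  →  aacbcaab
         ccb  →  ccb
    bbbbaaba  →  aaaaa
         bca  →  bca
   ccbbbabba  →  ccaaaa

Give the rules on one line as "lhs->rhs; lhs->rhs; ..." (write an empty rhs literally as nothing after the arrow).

  | cacca
  | abaab => aaab
  | abacbab => aacbab => aacab
  | cacaabbbbb => cacaaabbb => cacaaaab

ba->a; bb->a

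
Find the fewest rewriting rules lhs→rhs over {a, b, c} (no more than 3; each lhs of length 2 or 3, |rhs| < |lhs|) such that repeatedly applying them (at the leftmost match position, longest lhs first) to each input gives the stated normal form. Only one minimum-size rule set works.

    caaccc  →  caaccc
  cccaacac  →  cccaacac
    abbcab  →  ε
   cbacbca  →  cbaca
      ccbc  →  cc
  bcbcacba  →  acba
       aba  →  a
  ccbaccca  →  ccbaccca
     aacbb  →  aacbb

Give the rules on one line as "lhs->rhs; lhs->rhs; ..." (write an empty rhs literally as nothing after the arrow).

  | caaccc
  | cccaacac
  | abbcab => bcab => ab => ε
  | cbacbca => cbaca

ab->; bc->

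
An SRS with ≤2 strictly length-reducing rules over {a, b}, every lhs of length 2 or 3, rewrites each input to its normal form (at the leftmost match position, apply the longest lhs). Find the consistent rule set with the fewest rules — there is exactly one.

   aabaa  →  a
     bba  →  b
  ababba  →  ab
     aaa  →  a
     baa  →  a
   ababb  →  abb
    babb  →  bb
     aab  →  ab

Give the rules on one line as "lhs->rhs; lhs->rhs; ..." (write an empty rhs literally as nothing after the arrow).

  | aabaa => abaa => aa => a
  | bba => b
  | ababba => abba => ab
  | aaa => aa => a

aa->a; ba->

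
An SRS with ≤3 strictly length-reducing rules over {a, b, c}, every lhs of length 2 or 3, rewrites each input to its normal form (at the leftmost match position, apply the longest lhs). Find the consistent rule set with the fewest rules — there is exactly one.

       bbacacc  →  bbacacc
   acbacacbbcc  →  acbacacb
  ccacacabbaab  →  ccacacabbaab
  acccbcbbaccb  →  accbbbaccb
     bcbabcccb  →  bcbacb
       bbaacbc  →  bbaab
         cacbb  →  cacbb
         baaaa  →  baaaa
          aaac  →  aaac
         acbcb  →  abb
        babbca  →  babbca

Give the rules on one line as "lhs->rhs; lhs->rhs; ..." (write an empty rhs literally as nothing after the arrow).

bcc->; cbc->b

  | bbacacc
  | acbacacbbcc => acbacacb
  | ccacacabbaab
  | acccbcbbaccb => accbbbaccb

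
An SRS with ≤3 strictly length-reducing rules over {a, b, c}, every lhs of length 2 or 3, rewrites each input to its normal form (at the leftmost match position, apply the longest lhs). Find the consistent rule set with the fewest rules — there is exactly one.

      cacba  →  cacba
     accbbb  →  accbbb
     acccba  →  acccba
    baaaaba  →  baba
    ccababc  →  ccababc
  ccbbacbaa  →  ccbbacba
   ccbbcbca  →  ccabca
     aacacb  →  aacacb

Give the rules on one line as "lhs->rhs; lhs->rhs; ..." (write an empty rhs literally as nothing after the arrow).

baa->ba; bbc->a

  | cacba
  | accbbb
  | acccba
  | baaaaba => baaaba => baaba => baba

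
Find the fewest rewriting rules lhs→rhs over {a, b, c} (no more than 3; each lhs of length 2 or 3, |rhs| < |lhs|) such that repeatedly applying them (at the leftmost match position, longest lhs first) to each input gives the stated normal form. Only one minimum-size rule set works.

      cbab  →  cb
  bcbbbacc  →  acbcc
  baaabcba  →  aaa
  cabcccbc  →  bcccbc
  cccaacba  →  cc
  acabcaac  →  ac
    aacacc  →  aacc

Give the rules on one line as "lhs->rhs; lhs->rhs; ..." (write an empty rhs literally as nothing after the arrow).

ba->; bcb->ac; ca->

  | cbab => cb
  | bcbbbacc => acbbacc => acbcc
  | baaabcba => aabcba => aaaca => aaa
  | cabcccbc => bcccbc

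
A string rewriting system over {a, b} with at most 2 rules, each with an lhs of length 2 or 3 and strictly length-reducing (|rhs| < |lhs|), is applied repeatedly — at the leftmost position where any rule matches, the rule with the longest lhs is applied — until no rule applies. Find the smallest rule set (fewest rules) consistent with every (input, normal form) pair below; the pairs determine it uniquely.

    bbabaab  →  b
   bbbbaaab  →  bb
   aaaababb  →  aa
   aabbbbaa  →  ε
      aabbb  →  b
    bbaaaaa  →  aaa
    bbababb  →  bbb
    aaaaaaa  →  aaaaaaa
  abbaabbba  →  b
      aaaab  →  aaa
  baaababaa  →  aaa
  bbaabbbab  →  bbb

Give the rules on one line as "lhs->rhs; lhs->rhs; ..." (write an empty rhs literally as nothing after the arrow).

  | bbabaab => bbaab => bab => b
  | bbbbaaab => bbbaab => bbab => bb
  | aaaababb => aaaabb => aaab => aa
  | aabbbbaa => abbbaa => bbaa => ba => ε

ab->; ba->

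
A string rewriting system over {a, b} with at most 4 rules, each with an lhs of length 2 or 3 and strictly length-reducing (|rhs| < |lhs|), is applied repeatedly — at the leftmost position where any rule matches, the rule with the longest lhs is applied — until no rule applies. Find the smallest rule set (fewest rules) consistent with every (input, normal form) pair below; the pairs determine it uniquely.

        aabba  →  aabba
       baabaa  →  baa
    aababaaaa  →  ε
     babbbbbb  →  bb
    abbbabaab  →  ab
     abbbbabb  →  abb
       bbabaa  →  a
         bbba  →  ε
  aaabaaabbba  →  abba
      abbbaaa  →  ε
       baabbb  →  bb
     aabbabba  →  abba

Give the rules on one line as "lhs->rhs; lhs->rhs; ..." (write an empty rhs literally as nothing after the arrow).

  | aabba
  | baabaa => baa
  | aababaaaa => abaaaa => aaa => ε
  | babbbbbb => abbbbbb => aabbbb => aaabb => bb

aaa->; aba->; bab->ab; bbb->ab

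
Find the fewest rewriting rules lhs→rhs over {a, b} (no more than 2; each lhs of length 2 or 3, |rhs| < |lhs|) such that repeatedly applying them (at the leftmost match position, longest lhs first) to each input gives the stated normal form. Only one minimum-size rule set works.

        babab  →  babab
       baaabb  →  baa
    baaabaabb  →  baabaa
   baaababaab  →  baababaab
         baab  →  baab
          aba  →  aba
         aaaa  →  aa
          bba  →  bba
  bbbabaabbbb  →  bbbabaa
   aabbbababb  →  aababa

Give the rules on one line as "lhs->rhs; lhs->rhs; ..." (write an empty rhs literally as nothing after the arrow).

aaa->aa; abb->a

  | babab
  | baaabb => baabb => baa
  | baaabaabb => baabaabb => baabaa
  | baaababaab => baababaab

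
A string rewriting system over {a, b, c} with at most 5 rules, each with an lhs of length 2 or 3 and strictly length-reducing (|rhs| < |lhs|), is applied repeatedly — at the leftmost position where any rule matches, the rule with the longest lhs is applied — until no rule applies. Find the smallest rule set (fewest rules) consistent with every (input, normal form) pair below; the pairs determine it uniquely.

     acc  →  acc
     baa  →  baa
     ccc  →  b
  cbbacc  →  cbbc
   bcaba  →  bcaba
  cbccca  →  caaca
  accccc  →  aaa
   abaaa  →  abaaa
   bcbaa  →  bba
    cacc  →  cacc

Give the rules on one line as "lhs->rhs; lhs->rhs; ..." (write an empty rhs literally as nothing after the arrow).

bac->b; bcc->aa; cba->b; ccc->b

  | acc
  | baa
  | ccc => b
  | cbbacc => cbbc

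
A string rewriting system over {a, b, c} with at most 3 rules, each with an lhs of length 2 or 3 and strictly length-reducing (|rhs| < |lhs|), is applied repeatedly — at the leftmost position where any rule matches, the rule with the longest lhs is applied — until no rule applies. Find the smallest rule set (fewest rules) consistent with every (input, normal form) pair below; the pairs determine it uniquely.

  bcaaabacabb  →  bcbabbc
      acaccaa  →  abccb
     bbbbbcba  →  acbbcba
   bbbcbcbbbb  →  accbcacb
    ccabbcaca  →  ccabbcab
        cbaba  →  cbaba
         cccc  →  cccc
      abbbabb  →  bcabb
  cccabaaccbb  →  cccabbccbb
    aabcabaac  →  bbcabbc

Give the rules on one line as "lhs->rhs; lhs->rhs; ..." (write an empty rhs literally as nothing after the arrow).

aa->b; aca->ab; bbb->ac

  | bcaaabacabb => bcbabacabb => bcbababbb => bcbabaac => bcbabbc
  | acaccaa => abccaa => abccb
  | bbbbbcba => acbbcba
  | bbbcbcbbbb => accbcbbbb => accbcacb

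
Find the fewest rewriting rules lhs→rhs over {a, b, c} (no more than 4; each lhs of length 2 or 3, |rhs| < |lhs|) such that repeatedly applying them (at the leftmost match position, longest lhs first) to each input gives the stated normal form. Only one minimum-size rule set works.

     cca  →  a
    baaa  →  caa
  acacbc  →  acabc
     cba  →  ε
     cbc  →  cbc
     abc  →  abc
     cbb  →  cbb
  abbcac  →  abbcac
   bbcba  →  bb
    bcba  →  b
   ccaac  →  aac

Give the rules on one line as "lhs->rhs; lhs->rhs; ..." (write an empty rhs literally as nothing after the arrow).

acb->ab; ba->c; cc->

  | cca => a
  | baaa => caa
  | acacbc => acabc
  | cba => cc => ε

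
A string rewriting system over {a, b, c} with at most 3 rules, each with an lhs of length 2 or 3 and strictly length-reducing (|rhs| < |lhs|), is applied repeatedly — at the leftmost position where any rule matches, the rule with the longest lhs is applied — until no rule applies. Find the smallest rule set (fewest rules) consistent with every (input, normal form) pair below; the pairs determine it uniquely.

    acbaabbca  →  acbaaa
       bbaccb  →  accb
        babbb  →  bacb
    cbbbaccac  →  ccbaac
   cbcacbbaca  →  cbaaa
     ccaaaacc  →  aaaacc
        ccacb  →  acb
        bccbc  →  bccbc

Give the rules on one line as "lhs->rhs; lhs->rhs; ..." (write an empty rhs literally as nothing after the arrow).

  | acbaabbca => acbaacca => acbaaca => acbaaa
  | bbaccb => caccb => accb
  | babbb => bacb
  | cbbbaccac => ccbaccac => ccbacac => ccbaac

bb->c; ca->a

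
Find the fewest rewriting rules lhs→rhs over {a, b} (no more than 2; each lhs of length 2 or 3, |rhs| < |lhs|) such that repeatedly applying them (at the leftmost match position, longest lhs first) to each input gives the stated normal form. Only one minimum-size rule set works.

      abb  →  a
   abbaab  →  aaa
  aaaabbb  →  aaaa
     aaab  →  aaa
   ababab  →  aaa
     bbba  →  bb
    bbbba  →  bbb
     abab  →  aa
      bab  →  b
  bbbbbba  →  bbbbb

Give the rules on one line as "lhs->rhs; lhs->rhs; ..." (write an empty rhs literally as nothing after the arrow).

  | abb => ab => a
  | abbaab => abaab => aaab => aaa
  | aaaabbb => aaaabb => aaaab => aaaa
  | aaab => aaa

ab->a; ba->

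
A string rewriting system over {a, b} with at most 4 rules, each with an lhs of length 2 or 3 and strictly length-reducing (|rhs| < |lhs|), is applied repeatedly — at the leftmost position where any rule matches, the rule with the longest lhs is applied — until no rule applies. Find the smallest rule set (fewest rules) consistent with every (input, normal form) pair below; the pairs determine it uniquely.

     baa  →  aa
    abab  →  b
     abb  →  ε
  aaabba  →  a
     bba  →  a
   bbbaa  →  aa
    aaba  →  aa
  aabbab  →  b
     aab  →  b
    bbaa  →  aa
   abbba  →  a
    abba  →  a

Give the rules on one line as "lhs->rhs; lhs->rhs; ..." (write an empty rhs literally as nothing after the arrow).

ab->b; aba->a; ba->a; bb->

  | baa => aa
  | abab => ab => b
  | abb => bb => ε
  | aaabba => aabba => abba => bba => a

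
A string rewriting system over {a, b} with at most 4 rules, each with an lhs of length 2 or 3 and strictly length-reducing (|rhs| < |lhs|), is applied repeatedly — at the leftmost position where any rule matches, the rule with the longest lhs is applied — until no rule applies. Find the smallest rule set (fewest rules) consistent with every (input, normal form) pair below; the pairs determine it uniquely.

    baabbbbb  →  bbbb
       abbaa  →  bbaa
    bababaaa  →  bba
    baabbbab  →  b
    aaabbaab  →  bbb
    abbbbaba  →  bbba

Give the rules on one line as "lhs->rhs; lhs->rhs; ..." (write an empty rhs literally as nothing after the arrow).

aaa->bb; ab->b; aba->aa; bab->

  | baabbbbb => babbbbb => bbbb
  | abbaa => bbaa
  | bababaaa => abaaa => aaaa => bba
  | baabbbab => babbbab => bbab => b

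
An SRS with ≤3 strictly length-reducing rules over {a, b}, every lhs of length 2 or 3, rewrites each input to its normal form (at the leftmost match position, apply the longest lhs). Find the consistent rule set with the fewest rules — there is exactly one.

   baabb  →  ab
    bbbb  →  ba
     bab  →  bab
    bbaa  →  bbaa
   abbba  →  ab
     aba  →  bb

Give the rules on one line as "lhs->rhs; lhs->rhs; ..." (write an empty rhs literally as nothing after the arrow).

aba->bb; abb->ba; bbb->ab

  | baabb => baba => bbb => ab
  | bbbb => abb => ba
  | bab
  | bbaa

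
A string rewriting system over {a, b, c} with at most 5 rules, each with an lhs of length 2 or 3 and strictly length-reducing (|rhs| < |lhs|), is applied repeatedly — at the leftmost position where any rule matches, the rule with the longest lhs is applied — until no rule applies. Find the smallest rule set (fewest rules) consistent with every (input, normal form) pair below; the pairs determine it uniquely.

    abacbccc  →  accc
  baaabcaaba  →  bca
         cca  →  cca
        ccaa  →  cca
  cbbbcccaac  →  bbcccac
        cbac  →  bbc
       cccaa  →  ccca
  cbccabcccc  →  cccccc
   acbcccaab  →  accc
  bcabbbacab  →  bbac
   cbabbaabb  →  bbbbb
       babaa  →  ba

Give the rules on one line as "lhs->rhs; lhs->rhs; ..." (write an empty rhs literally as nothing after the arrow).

aa->a; ab->; cb->; cba->bb

  | abacbccc => acbccc => accc
  | baaabcaaba => baabcaaba => babcaaba => bcaaba => bcaba => bca
  | cca
  | ccaa => cca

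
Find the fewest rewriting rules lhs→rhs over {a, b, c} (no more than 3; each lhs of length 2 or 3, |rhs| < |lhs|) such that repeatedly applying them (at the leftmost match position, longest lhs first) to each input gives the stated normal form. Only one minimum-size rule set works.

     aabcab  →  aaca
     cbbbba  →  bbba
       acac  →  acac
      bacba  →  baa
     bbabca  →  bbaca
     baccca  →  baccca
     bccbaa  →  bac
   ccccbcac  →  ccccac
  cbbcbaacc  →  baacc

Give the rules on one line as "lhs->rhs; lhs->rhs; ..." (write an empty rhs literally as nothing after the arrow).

  | aabcab => aacab => aaca
  | cbbbba => bbba
  | acac
  | bacba => baa

ab->a; caa->ac; cb->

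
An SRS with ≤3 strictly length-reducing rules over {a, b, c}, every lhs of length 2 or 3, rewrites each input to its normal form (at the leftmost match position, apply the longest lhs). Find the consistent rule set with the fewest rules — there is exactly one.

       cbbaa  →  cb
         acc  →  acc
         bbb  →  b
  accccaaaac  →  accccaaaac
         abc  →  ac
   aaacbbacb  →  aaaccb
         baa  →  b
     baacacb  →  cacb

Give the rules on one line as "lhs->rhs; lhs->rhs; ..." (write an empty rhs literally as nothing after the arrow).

  | cbbaa => cbaa => cba => cb
  | acc
  | bbb => bb => b
  | accccaaaac

ba->b; bb->b; bc->c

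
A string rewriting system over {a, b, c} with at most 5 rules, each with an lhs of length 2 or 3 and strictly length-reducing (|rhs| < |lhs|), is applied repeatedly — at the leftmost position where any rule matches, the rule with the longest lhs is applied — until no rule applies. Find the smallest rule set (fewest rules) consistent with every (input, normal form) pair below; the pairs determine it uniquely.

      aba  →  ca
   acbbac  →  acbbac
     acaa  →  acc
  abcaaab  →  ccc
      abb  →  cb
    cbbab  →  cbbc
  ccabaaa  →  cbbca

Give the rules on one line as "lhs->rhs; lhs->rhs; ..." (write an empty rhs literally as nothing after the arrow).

aa->c; ab->c; bcb->cc; cca->cb

  | aba => ca
  | acbbac
  | acaa => acc
  | abcaaab => ccaaab => cbaab => cbcb => ccc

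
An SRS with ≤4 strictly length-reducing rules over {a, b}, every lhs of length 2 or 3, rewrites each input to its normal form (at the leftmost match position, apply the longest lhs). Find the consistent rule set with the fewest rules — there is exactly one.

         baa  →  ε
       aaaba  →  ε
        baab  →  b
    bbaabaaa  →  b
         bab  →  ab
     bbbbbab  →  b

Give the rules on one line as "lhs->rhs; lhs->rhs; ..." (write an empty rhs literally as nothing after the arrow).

  | baa => aa => ε
  | aaaba => aba => aa => ε
  | baab => aab => b
  | bbaabaaa => bbabaaa => bbbaaa => bbaaa => bbaa => bba => bb => b

aa->; ba->a; bb->b; bba->bb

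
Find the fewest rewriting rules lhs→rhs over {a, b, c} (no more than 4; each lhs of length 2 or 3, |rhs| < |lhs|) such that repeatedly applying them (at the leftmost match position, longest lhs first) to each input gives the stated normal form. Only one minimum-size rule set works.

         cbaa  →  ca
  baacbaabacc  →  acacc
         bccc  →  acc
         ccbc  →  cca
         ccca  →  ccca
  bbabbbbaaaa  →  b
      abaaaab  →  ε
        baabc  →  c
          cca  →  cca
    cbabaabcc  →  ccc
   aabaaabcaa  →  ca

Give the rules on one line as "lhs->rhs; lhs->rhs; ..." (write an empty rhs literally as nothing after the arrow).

  | cbaa => ca
  | baacbaabacc => acbaabacc => acabacc => acacc
  | bccc => acc
  | ccbc => cca

aa->a; ab->; ba->; bc->a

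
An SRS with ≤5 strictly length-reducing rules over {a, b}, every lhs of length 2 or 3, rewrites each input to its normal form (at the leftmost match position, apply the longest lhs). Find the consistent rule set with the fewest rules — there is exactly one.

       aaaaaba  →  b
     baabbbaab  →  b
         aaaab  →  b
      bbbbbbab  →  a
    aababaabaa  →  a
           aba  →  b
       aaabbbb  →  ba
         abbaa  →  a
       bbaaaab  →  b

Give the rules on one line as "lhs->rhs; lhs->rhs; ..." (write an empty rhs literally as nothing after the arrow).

aa->b; ab->a; abb->ba; bb->

  | aaaaaba => baaaba => bbaba => aba => aa => b
  | baabbbaab => bbbbbaab => bbbaab => baab => bbb => b
  | aaaab => baab => bbb => b
  | bbbbbbab => bbbbab => bbab => ab => a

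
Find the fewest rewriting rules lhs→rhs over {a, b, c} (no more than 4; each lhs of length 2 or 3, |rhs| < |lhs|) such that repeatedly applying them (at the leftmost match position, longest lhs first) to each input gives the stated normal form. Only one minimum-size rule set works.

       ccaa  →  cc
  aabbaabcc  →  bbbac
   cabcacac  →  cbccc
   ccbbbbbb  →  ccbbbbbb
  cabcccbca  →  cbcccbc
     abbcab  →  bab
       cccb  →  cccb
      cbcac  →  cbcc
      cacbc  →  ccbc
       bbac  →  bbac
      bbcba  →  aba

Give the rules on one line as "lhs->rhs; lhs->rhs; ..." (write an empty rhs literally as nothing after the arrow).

aa->b; bbc->a; ca->c

  | ccaa => cca => cc
  | aabbaabcc => bbbaabcc => bbbbbcc => bbbac
  | cabcacac => cbcacac => cbccac => cbccc
  | ccbbbbbb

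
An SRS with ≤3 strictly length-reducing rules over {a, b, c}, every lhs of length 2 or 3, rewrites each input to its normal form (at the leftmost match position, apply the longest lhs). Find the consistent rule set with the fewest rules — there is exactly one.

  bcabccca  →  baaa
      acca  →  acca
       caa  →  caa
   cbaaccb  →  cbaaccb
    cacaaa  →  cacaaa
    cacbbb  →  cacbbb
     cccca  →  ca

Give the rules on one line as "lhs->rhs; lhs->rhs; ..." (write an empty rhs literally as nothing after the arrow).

  | bcabccca => baaccca => baaa
  | acca
  | caa
  | cbaaccb

cab->aa; ccc->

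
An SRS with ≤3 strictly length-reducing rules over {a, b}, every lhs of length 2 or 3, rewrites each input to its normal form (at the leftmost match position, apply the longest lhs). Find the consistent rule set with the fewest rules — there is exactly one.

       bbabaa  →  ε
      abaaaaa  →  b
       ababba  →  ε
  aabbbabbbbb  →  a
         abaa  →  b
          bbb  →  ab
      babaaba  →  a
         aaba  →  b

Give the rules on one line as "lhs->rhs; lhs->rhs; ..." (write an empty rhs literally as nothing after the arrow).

  | bbabaa => aabaa => bbaa => aaa => ba => ε
  | abaaaaa => aaaaa => baaa => aa => b
  | ababba => abba => aaa => ba => ε
  | aabbbabbbbb => bbbbabbbbb => abbabbbbb => aaabbbbb => babbbbb => bbbbb => abbb => aab => bb => a

aa->b; ba->; bb->a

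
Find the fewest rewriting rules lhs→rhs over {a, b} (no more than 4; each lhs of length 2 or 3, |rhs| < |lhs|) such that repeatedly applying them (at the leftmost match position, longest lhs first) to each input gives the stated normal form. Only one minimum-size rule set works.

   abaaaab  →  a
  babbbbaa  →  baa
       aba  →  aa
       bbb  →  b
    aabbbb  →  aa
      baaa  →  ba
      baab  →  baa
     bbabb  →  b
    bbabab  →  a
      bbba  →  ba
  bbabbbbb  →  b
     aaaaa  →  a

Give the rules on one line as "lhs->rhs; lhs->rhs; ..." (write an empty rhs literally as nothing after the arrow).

aaa->a; ab->a; bab->; bb->b

  | abaaaab => aaaaab => aaab => ab => a
  | babbbbaa => bbbaa => bbaa => baa
  | aba => aa
  | bbb => bb => b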